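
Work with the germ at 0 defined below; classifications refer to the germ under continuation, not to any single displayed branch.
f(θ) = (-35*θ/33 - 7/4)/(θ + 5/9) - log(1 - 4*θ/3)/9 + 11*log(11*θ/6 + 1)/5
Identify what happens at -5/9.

The denominator factor θ + 5/9 vanishes at -5/9 and appears to the power 1; the numerator there equals -1379/1188, nonzero, and no other factor vanishes.
The branch terms are analytic at this point.
Hence a pole whose order is the multiplicity, 1.

The point is a pole of order 1.


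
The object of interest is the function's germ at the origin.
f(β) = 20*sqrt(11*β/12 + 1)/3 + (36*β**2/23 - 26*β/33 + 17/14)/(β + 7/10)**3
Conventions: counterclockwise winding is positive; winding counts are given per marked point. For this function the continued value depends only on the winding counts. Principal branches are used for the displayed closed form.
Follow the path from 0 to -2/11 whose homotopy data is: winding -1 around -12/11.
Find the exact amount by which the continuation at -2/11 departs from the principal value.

The rational part is single-valued and drops out of the difference; each branch term changes only by its own monodromy.
(20/3)*sqrt(1 - β/(-12/11)): winding -1 is odd, the square root flips sign, contributing -2*(20/3)*sqrt(1 - (-2/11)/(-12/11)) = -2*(20/3)*sqrt(5/6) = -(20/9)*sqrt(30).
Summing the contributions at β = -2/11 gives -(20/9)*sqrt(30).

Continued minus principal equals -(20/9)*sqrt(30).


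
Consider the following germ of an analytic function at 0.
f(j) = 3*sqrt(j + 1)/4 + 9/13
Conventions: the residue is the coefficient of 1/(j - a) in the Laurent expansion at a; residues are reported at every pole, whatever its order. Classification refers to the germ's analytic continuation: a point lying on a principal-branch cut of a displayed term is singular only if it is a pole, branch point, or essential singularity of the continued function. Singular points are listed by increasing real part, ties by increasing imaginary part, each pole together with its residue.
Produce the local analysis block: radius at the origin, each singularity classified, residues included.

Radius of convergence at 0: 1.
At -1: an algebraic (square-root) branch point.

Branch term (3/4)*sqrt(1 - j/(-1)): its argument vanishes at j = -1, a square-root branch point, modulus 1.
The radius of convergence is the smallest modulus among the singular points: 1.


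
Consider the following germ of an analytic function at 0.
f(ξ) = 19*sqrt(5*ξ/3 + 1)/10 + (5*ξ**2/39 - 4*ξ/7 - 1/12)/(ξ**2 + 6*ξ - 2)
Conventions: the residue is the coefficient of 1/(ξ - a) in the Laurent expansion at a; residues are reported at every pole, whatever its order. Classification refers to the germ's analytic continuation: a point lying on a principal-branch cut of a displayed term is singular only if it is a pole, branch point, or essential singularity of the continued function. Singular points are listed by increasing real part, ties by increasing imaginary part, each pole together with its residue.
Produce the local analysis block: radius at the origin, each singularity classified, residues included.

Denominator factor (ξ**2 + 6*ξ - 2): discriminant 44, real irrational roots -3 + sqrt(11) and -3 - sqrt(11); poles of order 1, moduli -3 + sqrt(11) and 3 + sqrt(11).
Branch term (19/10)*sqrt(1 - ξ/(-3/5)): its argument vanishes at ξ = -3/5, a square-root branch point, modulus 3/5.
The radius of convergence is the smallest modulus among the singular points: -3 + sqrt(11).
The branch term is analytic at -3 - sqrt(11) and contributes nothing to the residue; only the rational part matters.
The factor ξ**2 + 6*ξ - 2 splits as (ξ - a)(ξ - a') with a = -3 - sqrt(11), a' = -3 + sqrt(11). At the order-1 pole a set g(ξ) = (ξ - a)*(rational part) = [5*ξ**2/39 - 4*ξ/7 - 1/12] / (ξ - a').
Simple pole: residue = g(a) at a = -3 - sqrt(11), which is -61/91 - (1527/8008)*sqrt(11).
The branch term is analytic at -3 + sqrt(11) and contributes nothing to the residue; only the rational part matters.
The factor ξ**2 + 6*ξ - 2 splits as (ξ - a)(ξ - a') with a = -3 + sqrt(11), a' = -3 - sqrt(11). At the order-1 pole a set g(ξ) = (ξ - a)*(rational part) = [5*ξ**2/39 - 4*ξ/7 - 1/12] / (ξ - a').
Simple pole: residue = g(a) at a = -3 + sqrt(11), which is -61/91 + (1527/8008)*sqrt(11).
List the singular points by increasing real part (a conjugate pair: the negative imaginary part first).

Radius of convergence at 0: -3 + sqrt(11).
At -3 - sqrt(11): a pole of order 1; residue -61/91 - (1527/8008)*sqrt(11).
At -3/5: an algebraic (square-root) branch point.
At -3 + sqrt(11): a pole of order 1; residue -61/91 + (1527/8008)*sqrt(11).


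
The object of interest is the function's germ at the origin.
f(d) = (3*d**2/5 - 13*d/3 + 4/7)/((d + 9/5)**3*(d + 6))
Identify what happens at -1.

The point is a regular point.

Denominator factors: d + 9/5 = 4/5 at d = -1; d + 6 = 5 at d = -1 — none vanishes.
So the germ continues analytically to -1.


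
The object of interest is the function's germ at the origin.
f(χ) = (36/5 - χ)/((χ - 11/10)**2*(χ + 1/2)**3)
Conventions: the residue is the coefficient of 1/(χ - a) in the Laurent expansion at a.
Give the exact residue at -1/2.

At the order-3 pole -1/2 set g(χ) = (χ - (-1/2))^3*f(χ) = (36/5 - χ)/(χ - 11/10)**2.
Order-3 pole: residue = g''(a)/2; g''(-1/2) = 24875/4096, so the residue is 24875/8192.

The residue is 24875/8192.


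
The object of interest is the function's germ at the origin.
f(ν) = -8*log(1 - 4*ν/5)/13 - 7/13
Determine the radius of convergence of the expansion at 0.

The radius of convergence is 5/4.

Branch term (-8/13)*log(1 - ν/(5/4)): its argument vanishes at ν = 5/4, a logarithmic branch point, modulus 5/4.
The radius of convergence is the smallest modulus among the singular points: 5/4.


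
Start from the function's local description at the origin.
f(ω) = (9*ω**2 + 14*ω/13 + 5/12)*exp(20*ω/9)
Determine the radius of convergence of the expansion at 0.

The factor exp(20*ω/9) is entire and contributes no finite singular point.
The polynomial part has no poles.
No finite singular points: the Taylor series at 0 converges everywhere.

The radius of convergence is infinite.


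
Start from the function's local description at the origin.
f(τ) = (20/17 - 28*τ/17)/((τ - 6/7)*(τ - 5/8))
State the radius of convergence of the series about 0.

Denominator factor (τ - 6/7): pole of order 1 at 6/7, modulus 6/7.
Denominator factor (τ - 5/8): pole of order 1 at 5/8, modulus 5/8.
The radius of convergence is the smallest modulus among the singular points: 5/8.

The radius of convergence is 5/8.


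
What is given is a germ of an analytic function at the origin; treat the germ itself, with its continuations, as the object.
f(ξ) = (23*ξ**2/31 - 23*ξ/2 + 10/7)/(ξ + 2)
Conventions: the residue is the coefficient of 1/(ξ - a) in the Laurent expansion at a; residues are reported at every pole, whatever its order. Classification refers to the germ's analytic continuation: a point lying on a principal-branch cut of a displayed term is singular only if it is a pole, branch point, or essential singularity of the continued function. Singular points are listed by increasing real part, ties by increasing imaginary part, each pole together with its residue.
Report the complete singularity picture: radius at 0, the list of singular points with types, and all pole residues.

Radius of convergence at 0: 2.
At -2: a pole of order 1; residue 5945/217.

Denominator factor (ξ + 2): pole of order 1 at -2, modulus 2.
The radius of convergence is the smallest modulus among the singular points: 2.
At the order-1 pole -2 set g(ξ) = (ξ - (-2))*f(ξ) = 23*ξ**2/31 - 23*ξ/2 + 10/7.
Simple pole: residue = g(a) at a = -2, which is 5945/217.


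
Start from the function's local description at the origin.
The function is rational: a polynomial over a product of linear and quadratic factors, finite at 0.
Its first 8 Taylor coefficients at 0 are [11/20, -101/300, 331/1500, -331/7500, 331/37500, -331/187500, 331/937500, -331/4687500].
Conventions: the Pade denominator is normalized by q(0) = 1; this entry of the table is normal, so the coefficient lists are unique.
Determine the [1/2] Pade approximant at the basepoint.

Taylor coefficients needed (read off): a_0 = 11/20, a_1 = -101/300, a_2 = 331/1500, a_3 = -331/7500.
Write the denominator as Q(x) = 1 + q1*x + q2*x^2. Requiring Q*f - P = O(x^4) with deg P <= 1 kills the coefficients of x^2..x^3 in Q*f:
  x^2: a_2 + q1*a_1 + q2*a_0 = 0, i.e. 331/1500 + (-101/300)*q1 + (11/20)*q2 = 0.
  x^3: a_3 + q1*a_2 + q2*a_1 = 0, i.e. -331/7500 + (331/1500)*q1 + (-101/300)*q2 = 0.
Solving this linear system: q1 = -11254/1805, q2 = -7613/1805.
The numerator is Q*f truncated at degree 1: P0 = a_0 = 11/20; P1 = a_1 + q1*a_0 = -407843/108300.

The Pade approximant has numerator coefficients [11/20, -407843/108300]; denominator coefficients [1, -11254/1805, -7613/1805].


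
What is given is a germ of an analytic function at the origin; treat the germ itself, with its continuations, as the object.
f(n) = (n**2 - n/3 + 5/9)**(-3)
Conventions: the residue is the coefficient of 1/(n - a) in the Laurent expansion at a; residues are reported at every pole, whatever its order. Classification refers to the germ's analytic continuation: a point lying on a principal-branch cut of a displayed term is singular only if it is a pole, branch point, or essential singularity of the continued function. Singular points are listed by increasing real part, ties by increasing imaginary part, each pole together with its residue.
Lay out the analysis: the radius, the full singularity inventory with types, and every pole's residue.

Radius of convergence at 0: (1/3)*sqrt(5).
At (1/6) - ((1/6)*sqrt(19))*i: a pole of order 3; residue ((1458/6859)*sqrt(19))*i.
At (1/6) + ((1/6)*sqrt(19))*i: a pole of order 3; residue -((1458/6859)*sqrt(19))*i.

Denominator factor (n**2 - n/3 + 5/9)^3: discriminant -19/9, complex-conjugate roots (1/6) + ((1/6)*sqrt(19))*i and (1/6) - ((1/6)*sqrt(19))*i; poles of order 3, moduli (1/3)*sqrt(5) and (1/3)*sqrt(5).
The radius of convergence is the smallest modulus among the singular points: (1/3)*sqrt(5).
The factor n**2 - n/3 + 5/9 splits as (n - a)(n - a') with a = (1/6) - ((1/6)*sqrt(19))*i, a' = (1/6) + ((1/6)*sqrt(19))*i. At the order-3 pole a set g(n) = (n - a)^3*f(n) = [1] / (n - a')^3.
Order-3 pole: residue = g''(a)/2; g''((1/6) - ((1/6)*sqrt(19))*i) = ((2916/6859)*sqrt(19))*i, so the residue is ((1458/6859)*sqrt(19))*i.
The factor n**2 - n/3 + 5/9 splits as (n - a)(n - a') with a = (1/6) + ((1/6)*sqrt(19))*i, a' = (1/6) - ((1/6)*sqrt(19))*i. At the order-3 pole a set g(n) = (n - a)^3*f(n) = [1] / (n - a')^3.
Order-3 pole: residue = g''(a)/2; g''((1/6) + ((1/6)*sqrt(19))*i) = -((2916/6859)*sqrt(19))*i, so the residue is -((1458/6859)*sqrt(19))*i.
List the singular points by increasing real part (a conjugate pair: the negative imaginary part first).


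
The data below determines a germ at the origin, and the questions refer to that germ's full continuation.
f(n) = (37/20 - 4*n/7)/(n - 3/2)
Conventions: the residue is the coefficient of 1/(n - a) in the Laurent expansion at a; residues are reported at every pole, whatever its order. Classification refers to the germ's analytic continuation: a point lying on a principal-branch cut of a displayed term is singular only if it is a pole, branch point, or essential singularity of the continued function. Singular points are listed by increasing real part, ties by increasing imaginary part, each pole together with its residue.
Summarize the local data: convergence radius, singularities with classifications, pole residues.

Denominator factor (n - 3/2): pole of order 1 at 3/2, modulus 3/2.
The radius of convergence is the smallest modulus among the singular points: 3/2.
At the order-1 pole 3/2 set g(n) = (n - (3/2))*f(n) = 37/20 - 4*n/7.
Simple pole: residue = g(a) at a = 3/2, which is 139/140.

Radius of convergence at 0: 3/2.
At 3/2: a pole of order 1; residue 139/140.


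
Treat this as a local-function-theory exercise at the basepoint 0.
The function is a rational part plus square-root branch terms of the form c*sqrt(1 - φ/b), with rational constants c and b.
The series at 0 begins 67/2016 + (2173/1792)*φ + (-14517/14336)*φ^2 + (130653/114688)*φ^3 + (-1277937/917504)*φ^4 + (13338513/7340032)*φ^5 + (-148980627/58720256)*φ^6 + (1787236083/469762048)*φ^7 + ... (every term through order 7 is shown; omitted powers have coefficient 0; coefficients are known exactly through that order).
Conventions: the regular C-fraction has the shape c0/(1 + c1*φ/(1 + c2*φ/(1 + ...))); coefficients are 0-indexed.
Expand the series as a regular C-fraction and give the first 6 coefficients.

The regular C-fraction coefficients are [67/2016, -19557/536, 5433750/145591, 324213/49979000, 98286963/148396000, 332157375/778214432].

Taylor coefficients (read off): a_0 = 67/2016, a_1 = 2173/1792, a_2 = -14517/14336, a_3 = 130653/114688, a_4 = -1277937/917504, a_5 = 13338513/7340032.
c0 = a_0 = 67/2016. Peel one level at a time: if S = 1 + c*φ/S' with S'(0) = 1, then c is the φ-coefficient of S and S' = c*φ/(S - 1).
S_1 = c0/f = 1 + (-19557/536)*φ + (24451875/17956)*φ^2 + ...; c1 = -19557/536.
S_2 = c1*φ/(S_1 - 1) = 1 + (5433750/145591)*φ + (-4572855/18887716)*φ^2 + ...; c2 = 5433750/145591.
S_3 = c2*φ/(S_2 - 1) = 1 + (324213/49979000)*φ + (-9091431/2116000000)*φ^2 + ...; c3 = 324213/49979000.
S_4 = c3*φ/(S_3 - 1) = 1 + (98286963/148396000)*φ + (-753159627/2664211456)*φ^2 + ...; c4 = 98286963/148396000.
S_5 = c4*φ/(S_4 - 1) = 1 + (332157375/778214432)*φ + ...; c5 = 332157375/778214432.


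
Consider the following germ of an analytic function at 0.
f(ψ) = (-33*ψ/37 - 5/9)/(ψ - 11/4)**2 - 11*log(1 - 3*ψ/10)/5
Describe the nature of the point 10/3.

The term (-11/5)*log(1 - ψ/(10/3)) has argument 1 - 10/3/(10/3) = 0 at 10/3: a logarithmic (infinitely-sheeted) branch point; the remaining terms are analytic or single-valued there.

The point is a logarithmic branch point.


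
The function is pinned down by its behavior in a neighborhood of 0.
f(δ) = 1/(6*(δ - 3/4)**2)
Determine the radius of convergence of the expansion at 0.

The radius of convergence is 3/4.

Denominator factor (δ - 3/4)^2: pole of order 2 at 3/4, modulus 3/4.
The radius of convergence is the smallest modulus among the singular points: 3/4.


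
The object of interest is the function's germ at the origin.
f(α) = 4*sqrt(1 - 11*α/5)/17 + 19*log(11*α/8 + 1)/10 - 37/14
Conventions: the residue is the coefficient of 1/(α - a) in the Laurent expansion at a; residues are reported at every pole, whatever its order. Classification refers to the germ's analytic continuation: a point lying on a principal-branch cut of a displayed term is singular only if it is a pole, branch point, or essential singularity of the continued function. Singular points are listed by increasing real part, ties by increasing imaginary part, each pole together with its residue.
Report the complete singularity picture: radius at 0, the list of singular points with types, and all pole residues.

Radius of convergence at 0: 5/11.
At -8/11: a logarithmic branch point.
At 5/11: an algebraic (square-root) branch point.

Branch term (4/17)*sqrt(1 - α/(5/11)): its argument vanishes at α = 5/11, a square-root branch point, modulus 5/11.
Branch term (19/10)*log(1 - α/(-8/11)): its argument vanishes at α = -8/11, a logarithmic branch point, modulus 8/11.
The radius of convergence is the smallest modulus among the singular points: 5/11.
List the singular points by increasing real part (a conjugate pair: the negative imaginary part first).


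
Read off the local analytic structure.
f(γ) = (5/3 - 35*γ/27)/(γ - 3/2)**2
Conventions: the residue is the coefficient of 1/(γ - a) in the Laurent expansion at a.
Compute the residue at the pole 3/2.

The residue is -35/27.

At the order-2 pole 3/2 set g(γ) = (γ - (3/2))^2*f(γ) = 5/3 - 35*γ/27.
Order-2 pole: residue = g'(a); g'(3/2) = -35/27, so the residue is -35/27.


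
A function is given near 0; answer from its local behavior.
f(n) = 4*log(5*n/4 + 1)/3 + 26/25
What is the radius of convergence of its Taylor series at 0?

The radius of convergence is 4/5.

Branch term (4/3)*log(1 - n/(-4/5)): its argument vanishes at n = -4/5, a logarithmic branch point, modulus 4/5.
The radius of convergence is the smallest modulus among the singular points: 4/5.


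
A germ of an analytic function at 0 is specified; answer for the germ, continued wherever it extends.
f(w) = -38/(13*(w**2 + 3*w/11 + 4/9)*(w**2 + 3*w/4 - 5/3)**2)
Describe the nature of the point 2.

The point is a regular point.

Denominator factors: w**2 + 3*w/4 - 5/3 = 23/6 at w = 2; w**2 + 3*w/11 + 4/9 = 494/99 at w = 2 — none vanishes.
So the germ continues analytically to 2.


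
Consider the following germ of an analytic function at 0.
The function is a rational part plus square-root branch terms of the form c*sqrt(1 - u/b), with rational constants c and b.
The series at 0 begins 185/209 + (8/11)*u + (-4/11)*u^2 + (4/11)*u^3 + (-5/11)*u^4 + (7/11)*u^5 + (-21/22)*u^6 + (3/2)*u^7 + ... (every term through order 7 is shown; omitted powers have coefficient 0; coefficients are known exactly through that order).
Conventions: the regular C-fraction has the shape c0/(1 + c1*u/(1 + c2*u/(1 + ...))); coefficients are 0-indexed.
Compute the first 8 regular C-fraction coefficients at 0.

Taylor coefficients (read off): a_0 = 185/209, a_1 = 8/11, a_2 = -4/11, a_3 = 4/11, a_4 = -5/11, a_5 = 7/11, a_6 = -21/22, a_7 = 3/2.
c0 = a_0 = 185/209. Peel one level at a time: if S = 1 + c*u/S' with S'(0) = 1, then c is the u-coefficient of S and S' = c*u/(S - 1).
S_1 = c0/f = 1 + (-152/185)*u + (37164/34225)*u^2 + ...; c1 = -152/185.
S_2 = c1*u/(S_1 - 1) = 1 + (489/370)*u + (-1/4)*u^2 + ...; c2 = 489/370.
S_3 = c2*u/(S_2 - 1) = 1 + (185/978)*u + (-146705/956484)*u^2 + ...; c3 = 185/978.
S_4 = c3*u/(S_3 - 1) = 1 + (793/978)*u + (-1/4)*u^2 + ...; c4 = 793/978.
S_5 = c4*u/(S_4 - 1) = 1 + (489/1586)*u + (-536433/2515396)*u^2 + ...; c5 = 489/1586.
S_6 = c5*u/(S_5 - 1) = 1 + (1097/1586)*u + (-1/4)*u^2 + ...; c6 = 1097/1586.
S_7 = c6*u/(S_6 - 1) = 1 + (793/2194)*u + ...; c7 = 793/2194.

The regular C-fraction coefficients are [185/209, -152/185, 489/370, 185/978, 793/978, 489/1586, 1097/1586, 793/2194].


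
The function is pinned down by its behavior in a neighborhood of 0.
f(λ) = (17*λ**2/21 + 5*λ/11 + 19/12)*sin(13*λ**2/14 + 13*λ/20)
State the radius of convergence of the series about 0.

The factor sin(13*λ**2/14 + 13*λ/20) is entire and contributes no finite singular point.
The polynomial part has no poles.
No finite singular points: the Taylor series at 0 converges everywhere.

The radius of convergence is infinite.


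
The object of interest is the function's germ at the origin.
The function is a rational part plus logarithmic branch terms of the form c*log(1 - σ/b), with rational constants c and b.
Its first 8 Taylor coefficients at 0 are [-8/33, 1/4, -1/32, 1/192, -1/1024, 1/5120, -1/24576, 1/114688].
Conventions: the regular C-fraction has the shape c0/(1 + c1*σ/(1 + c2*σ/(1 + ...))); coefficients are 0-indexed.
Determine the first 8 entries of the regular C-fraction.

Taylor coefficients (read off): a_0 = -8/33, a_1 = 1/4, a_2 = -1/32, a_3 = 1/192, a_4 = -1/1024, a_5 = 1/5120, a_6 = -1/24576, a_7 = 1/114688.
c0 = a_0 = -8/33. Peel one level at a time: if S = 1 + c*σ/S' with S'(0) = 1, then c is the σ-coefficient of S and S' = c*σ/(S - 1).
S_1 = c0/f = 1 + (33/32)*σ + (957/1024)*σ^2 + ...; c1 = 33/32.
S_2 = c1*σ/(S_1 - 1) = 1 + (-29/32)*σ + (-1/192)*σ^2 + ...; c2 = -29/32.
S_3 = c2*σ/(S_2 - 1) = 1 + (-1/174)*σ + (91/121104)*σ^2 + ...; c3 = -1/174.
S_4 = c3*σ/(S_3 - 1) = 1 + (91/696)*σ + (-1/240)*σ^2 + ...; c4 = 91/696.
S_5 = c4*σ/(S_4 - 1) = 1 + (29/910)*σ + (-9831/3312400)*σ^2 + ...; c5 = 29/910.
S_6 = c5*σ/(S_5 - 1) = 1 + (339/3640)*σ + (-9/2240)*σ^2 + ...; c6 = 339/3640.
S_7 = c6*σ/(S_6 - 1) = 1 + (39/904)*σ + ...; c7 = 39/904.

The regular C-fraction coefficients are [-8/33, 33/32, -29/32, -1/174, 91/696, 29/910, 339/3640, 39/904].


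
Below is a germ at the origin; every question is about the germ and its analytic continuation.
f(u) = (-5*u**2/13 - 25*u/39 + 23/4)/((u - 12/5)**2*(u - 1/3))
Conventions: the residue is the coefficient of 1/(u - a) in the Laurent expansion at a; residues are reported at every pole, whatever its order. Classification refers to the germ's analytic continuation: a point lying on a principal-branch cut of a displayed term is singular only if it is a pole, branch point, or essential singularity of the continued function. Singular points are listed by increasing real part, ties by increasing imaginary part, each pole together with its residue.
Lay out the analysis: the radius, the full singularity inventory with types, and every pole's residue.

Radius of convergence at 0: 1/3.
At 1/3: a pole of order 1; residue 64275/49972.
At 12/5: a pole of order 2; residue -83495/49972.

Denominator factor (u - 1/3): pole of order 1 at 1/3, modulus 1/3.
Denominator factor (u - 12/5)^2: pole of order 2 at 12/5, modulus 12/5.
The radius of convergence is the smallest modulus among the singular points: 1/3.
At the order-1 pole 1/3 set g(u) = (u - (1/3))*f(u) = (-5*u**2/13 - 25*u/39 + 23/4)/(u - 12/5)**2.
Simple pole: residue = g(a) at a = 1/3, which is 64275/49972.
At the order-2 pole 12/5 set g(u) = (u - (12/5))^2*f(u) = (-5*u**2/13 - 25*u/39 + 23/4)/(u - 1/3).
Order-2 pole: residue = g'(a); g'(12/5) = -83495/49972, so the residue is -83495/49972.
List the singular points by increasing real part (a conjugate pair: the negative imaginary part first).


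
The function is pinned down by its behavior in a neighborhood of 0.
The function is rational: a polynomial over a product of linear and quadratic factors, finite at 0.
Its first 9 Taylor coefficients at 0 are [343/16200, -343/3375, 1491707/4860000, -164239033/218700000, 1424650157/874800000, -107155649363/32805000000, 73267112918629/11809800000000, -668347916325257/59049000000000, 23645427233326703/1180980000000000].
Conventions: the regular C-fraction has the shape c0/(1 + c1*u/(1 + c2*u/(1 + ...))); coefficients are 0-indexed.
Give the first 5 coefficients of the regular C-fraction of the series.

Taylor coefficients (read off): a_0 = 343/16200, a_1 = -343/3375, a_2 = 1491707/4860000, a_3 = -164239033/218700000, a_4 = 1424650157/874800000.
c0 = a_0 = 343/16200. Peel one level at a time: if S = 1 + c*u/S' with S'(0) = 1, then c is the u-coefficient of S and S' = c*u/(S - 1).
S_1 = c0/f = 1 + (24/5)*u + (2563/300)*u^2 + ...; c1 = 24/5.
S_2 = c1*u/(S_1 - 1) = 1 + (-2563/1440)*u + (3591209/2073600)*u^2 + ...; c2 = -2563/1440.
S_3 = c2*u/(S_2 - 1) = 1 + (3591209/3690720)*u + (186261274/532086489)*u^2 + ...; c3 = 3591209/3690720.
S_4 = c3*u/(S_3 - 1) = 1 + (-29801803840/82838418003)*u + ...; c4 = -29801803840/82838418003.

The regular C-fraction coefficients are [343/16200, 24/5, -2563/1440, 3591209/3690720, -29801803840/82838418003].


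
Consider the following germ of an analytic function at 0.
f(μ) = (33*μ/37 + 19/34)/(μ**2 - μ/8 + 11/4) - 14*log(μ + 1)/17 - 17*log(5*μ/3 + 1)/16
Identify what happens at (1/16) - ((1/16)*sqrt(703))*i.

The denominator factor μ**2 - μ/8 + 11/4 vanishes at (1/16) - ((1/16)*sqrt(703))*i and appears to the power 1; the numerator there equals (6185/10064) - ((33/592)*sqrt(703))*i, nonzero, and no other factor vanishes.
The branch terms are analytic at this point.
Hence a pole whose order is the multiplicity, 1.

The point is a pole of order 1.


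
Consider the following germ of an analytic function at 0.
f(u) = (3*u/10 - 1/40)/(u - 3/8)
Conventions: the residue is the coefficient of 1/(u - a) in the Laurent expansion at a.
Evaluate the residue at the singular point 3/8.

The residue is 7/80.

At the order-1 pole 3/8 set g(u) = (u - (3/8))*f(u) = 3*u/10 - 1/40.
Simple pole: residue = g(a) at a = 3/8, which is 7/80.


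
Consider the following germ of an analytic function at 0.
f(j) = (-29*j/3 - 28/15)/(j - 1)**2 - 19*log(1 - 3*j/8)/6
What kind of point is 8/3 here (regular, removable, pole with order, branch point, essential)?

The point is a logarithmic branch point.

The term (-19/6)*log(1 - j/(8/3)) has argument 1 - 8/3/(8/3) = 0 at 8/3: a logarithmic (infinitely-sheeted) branch point; the remaining terms are analytic or single-valued there.


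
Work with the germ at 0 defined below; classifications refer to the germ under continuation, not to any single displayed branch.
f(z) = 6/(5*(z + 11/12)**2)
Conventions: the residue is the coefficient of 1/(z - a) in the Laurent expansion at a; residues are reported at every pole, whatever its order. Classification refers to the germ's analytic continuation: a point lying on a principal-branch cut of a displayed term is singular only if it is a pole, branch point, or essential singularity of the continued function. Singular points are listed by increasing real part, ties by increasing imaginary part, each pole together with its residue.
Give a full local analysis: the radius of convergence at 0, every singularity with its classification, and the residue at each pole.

Radius of convergence at 0: 11/12.
At -11/12: a pole of order 2; residue 0.

Denominator factor (z + 11/12)^2: pole of order 2 at -11/12, modulus 11/12.
The radius of convergence is the smallest modulus among the singular points: 11/12.
At the order-2 pole -11/12 set g(z) = (z - (-11/12))^2*f(z) = 6/5.
Order-2 pole: residue = g'(a); g'(-11/12) = 0, so the residue is 0.


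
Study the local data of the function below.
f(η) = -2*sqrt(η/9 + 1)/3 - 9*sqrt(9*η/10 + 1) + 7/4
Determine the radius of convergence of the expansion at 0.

The radius of convergence is 10/9.

Branch term (-2/3)*sqrt(1 - η/(-9)): its argument vanishes at η = -9, a square-root branch point, modulus 9.
Branch term (-9)*sqrt(1 - η/(-10/9)): its argument vanishes at η = -10/9, a square-root branch point, modulus 10/9.
The radius of convergence is the smallest modulus among the singular points: 10/9.


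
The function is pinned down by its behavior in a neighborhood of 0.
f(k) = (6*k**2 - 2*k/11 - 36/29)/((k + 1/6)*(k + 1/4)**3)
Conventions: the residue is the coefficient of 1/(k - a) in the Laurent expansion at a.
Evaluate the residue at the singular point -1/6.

The residue is -575712/319.

At the order-1 pole -1/6 set g(k) = (k - (-1/6))*f(k) = (6*k**2 - 2*k/11 - 36/29)/(k + 1/4)**3.
Simple pole: residue = g(a) at a = -1/6, which is -575712/319.


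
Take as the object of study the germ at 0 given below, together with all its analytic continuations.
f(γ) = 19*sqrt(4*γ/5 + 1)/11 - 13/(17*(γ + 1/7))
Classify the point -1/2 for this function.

Denominator factors: γ + 1/7 = -5/14 at γ = -1/2 — none vanishes.
Branch term sqrt(1 - γ/(-5/4)): argument at -1/2 is 3/5, nonzero, so -1/2 is not its branch point (a point on a principal cut is still regular for the continued germ).
So the germ continues analytically to -1/2.

The point is a regular point.


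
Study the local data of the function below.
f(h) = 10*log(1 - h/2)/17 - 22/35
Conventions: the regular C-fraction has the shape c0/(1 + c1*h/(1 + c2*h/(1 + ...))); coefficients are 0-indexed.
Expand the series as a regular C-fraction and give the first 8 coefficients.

Taylor coefficients (expand at 0): a_0 = -22/35, a_1 = -5/17, a_2 = -5/68, a_3 = -5/204, a_4 = -5/544, a_5 = -1/272, a_6 = -5/3264, a_7 = -5/7616.
c0 = a_0 = -22/35. Peel one level at a time: if S = 1 + c*h/S' with S'(0) = 1, then c is the h-coefficient of S and S' = c*h/(S - 1).
S_1 = c0/f = 1 + (-175/374)*h + (28525/279752)*h^2 + ...; c1 = -175/374.
S_2 = c1*h/(S_1 - 1) = 1 + (163/748)*h + (-1/48)*h^2 + ...; c2 = 163/748.
S_3 = c2*h/(S_2 - 1) = 1 + (187/1956)*h + (31603/956484)*h^2 + ...; c3 = 187/1956.
S_4 = c3*h/(S_3 - 1) = 1 + (-169/489)*h + (-1/60)*h^2 + ...; c4 = -169/489.
S_5 = c4*h/(S_4 - 1) = 1 + (-163/3380)*h + (-55583/5712200)*h^2 + ...; c5 = -163/3380.
S_6 = c5*h/(S_5 - 1) = 1 + (-341/1690)*h + (-9/560)*h^2 + ...; c6 = -341/1690.
S_7 = c6*h/(S_6 - 1) = 1 + (-1521/19096)*h + ...; c7 = -1521/19096.

The regular C-fraction coefficients are [-22/35, -175/374, 163/748, 187/1956, -169/489, -163/3380, -341/1690, -1521/19096].


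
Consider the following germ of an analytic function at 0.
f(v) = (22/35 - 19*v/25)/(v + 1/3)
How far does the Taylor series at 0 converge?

Denominator factor (v + 1/3): pole of order 1 at -1/3, modulus 1/3.
The radius of convergence is the smallest modulus among the singular points: 1/3.

The radius of convergence is 1/3.


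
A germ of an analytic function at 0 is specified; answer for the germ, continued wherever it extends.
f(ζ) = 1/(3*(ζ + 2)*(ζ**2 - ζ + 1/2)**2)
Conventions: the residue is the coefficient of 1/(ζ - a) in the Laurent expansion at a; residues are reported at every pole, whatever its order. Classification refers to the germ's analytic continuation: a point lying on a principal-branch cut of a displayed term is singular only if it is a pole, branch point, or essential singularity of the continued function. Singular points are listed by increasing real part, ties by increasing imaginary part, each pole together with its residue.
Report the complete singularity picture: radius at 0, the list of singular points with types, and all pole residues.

Denominator factor (ζ**2 - ζ + 1/2)^2: discriminant -1, complex-conjugate roots (1/2) + (1/2)*i and (1/2) - (1/2)*i; poles of order 2, moduli (1/2)*sqrt(2) and (1/2)*sqrt(2).
Denominator factor (ζ + 2): pole of order 1 at -2, modulus 2.
The radius of convergence is the smallest modulus among the singular points: (1/2)*sqrt(2).
At the order-1 pole -2 set g(ζ) = (ζ - (-2))*f(ζ) = 1/(3*(ζ**2 - ζ + 1/2)**2).
Simple pole: residue = g(a) at a = -2, which is 4/507.
The factor ζ**2 - ζ + 1/2 splits as (ζ - a)(ζ - a') with a = (1/2) - (1/2)*i, a' = (1/2) + (1/2)*i. At the order-2 pole a set g(ζ) = (ζ - a)^2*f(ζ) = [1/(3*(ζ + 2))] / (ζ - a')^2.
Order-2 pole: residue = g'(a); g'((1/2) - (1/2)*i) = (-2/507) + (140/507)*i, so the residue is (-2/507) + (140/507)*i.
The factor ζ**2 - ζ + 1/2 splits as (ζ - a)(ζ - a') with a = (1/2) + (1/2)*i, a' = (1/2) - (1/2)*i. At the order-2 pole a set g(ζ) = (ζ - a)^2*f(ζ) = [1/(3*(ζ + 2))] / (ζ - a')^2.
Order-2 pole: residue = g'(a); g'((1/2) + (1/2)*i) = (-2/507) - (140/507)*i, so the residue is (-2/507) - (140/507)*i.
List the singular points by increasing real part (a conjugate pair: the negative imaginary part first).

Radius of convergence at 0: (1/2)*sqrt(2).
At -2: a pole of order 1; residue 4/507.
At (1/2) - (1/2)*i: a pole of order 2; residue (-2/507) + (140/507)*i.
At (1/2) + (1/2)*i: a pole of order 2; residue (-2/507) - (140/507)*i.


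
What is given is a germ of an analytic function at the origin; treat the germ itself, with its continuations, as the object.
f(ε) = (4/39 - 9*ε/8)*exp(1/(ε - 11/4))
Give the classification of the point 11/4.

The exponent 1/(ε - (11/4)) has a pole at 11/4, so exp(1/(ε - (11/4))) takes every nonzero value near it: an essential singularity (not a pole of any order).

The point is an essential singularity.


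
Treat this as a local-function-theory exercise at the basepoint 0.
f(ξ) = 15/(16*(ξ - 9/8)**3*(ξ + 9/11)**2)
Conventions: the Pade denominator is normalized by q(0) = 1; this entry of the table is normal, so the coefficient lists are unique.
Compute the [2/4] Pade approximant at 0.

The Pade approximant has numerator coefficients [-19360/19683, -2896256/6908733, -14992384/62178597]; denominator coefficients [1, 358/1755, -13183/5265, -3668/47385, 701888/426465].

Taylor coefficients needed (expand at 0): a_0 = -19360/19683, a_1 = -38720/177147, a_2 = -1413280/531441, a_3 = -387200/4782969, a_4 = -216967520/43046721, a_5 = 379417280/387420489, a_6 = -88385350240/10460353203.
Write the denominator as Q(ξ) = 1 + q1*ξ + q2*ξ^2 + q3*ξ^3 + q4*ξ^4. Requiring Q*f - P = O(ξ^7) with deg P <= 2 kills the coefficients of ξ^3..ξ^6 in Q*f:
  ξ^3: a_3 + q1*a_2 + q2*a_1 + q3*a_0 = 0, i.e. -387200/4782969 + (-1413280/531441)*q1 + (-38720/177147)*q2 + (-19360/19683)*q3 = 0.
  ξ^4: a_4 + q1*a_3 + q2*a_2 + q3*a_1 + q4*a_0 = 0, i.e. -216967520/43046721 + (-387200/4782969)*q1 + (-1413280/531441)*q2 + (-38720/177147)*q3 + (-19360/19683)*q4 = 0.
  ξ^5: a_5 + q1*a_4 + q2*a_3 + q3*a_2 + q4*a_1 = 0, i.e. 379417280/387420489 + (-216967520/43046721)*q1 + (-387200/4782969)*q2 + (-1413280/531441)*q3 + (-38720/177147)*q4 = 0.
  ξ^6: a_6 + q1*a_5 + q2*a_4 + q3*a_3 + q4*a_2 = 0, i.e. -88385350240/10460353203 + (379417280/387420489)*q1 + (-216967520/43046721)*q2 + (-387200/4782969)*q3 + (-1413280/531441)*q4 = 0.
Solving this linear system: q1 = 358/1755, q2 = -13183/5265, q3 = -3668/47385, q4 = 701888/426465.
The numerator is Q*f truncated at degree 2: P0 = a_0 = -19360/19683; P1 = a_1 + q1*a_0 = -2896256/6908733; P2 = a_2 + q1*a_1 + q2*a_0 = -14992384/62178597.


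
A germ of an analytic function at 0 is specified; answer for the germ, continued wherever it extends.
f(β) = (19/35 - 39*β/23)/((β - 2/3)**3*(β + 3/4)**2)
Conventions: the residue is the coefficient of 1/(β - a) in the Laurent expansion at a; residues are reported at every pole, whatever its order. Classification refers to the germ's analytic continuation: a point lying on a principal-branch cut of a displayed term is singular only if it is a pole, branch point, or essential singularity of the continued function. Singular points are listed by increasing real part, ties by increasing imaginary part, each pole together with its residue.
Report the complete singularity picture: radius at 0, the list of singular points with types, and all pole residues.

Radius of convergence at 0: 2/3.
At -3/4: a pole of order 2; residue -50772096/67234405.
At 2/3: a pole of order 3; residue 50772096/67234405.

Denominator factor (β + 3/4)^2: pole of order 2 at -3/4, modulus 3/4.
Denominator factor (β - 2/3)^3: pole of order 3 at 2/3, modulus 2/3.
The radius of convergence is the smallest modulus among the singular points: 2/3.
At the order-2 pole -3/4 set g(β) = (β - (-3/4))^2*f(β) = (19/35 - 39*β/23)/(β - 2/3)**3.
Order-2 pole: residue = g'(a); g'(-3/4) = -50772096/67234405, so the residue is -50772096/67234405.
At the order-3 pole 2/3 set g(β) = (β - (2/3))^3*f(β) = (19/35 - 39*β/23)/(β + 3/4)**2.
Order-3 pole: residue = g''(a)/2; g''(2/3) = 101544192/67234405, so the residue is 50772096/67234405.
List the singular points by increasing real part (a conjugate pair: the negative imaginary part first).


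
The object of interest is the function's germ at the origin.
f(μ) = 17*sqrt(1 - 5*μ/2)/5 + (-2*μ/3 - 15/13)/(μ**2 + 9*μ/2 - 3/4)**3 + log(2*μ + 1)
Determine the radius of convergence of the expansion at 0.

The radius of convergence is -9/4 + (1/4)*sqrt(93).

Denominator factor (μ**2 + 9*μ/2 - 3/4)^3: discriminant 93/4, real irrational roots -9/4 + (1/4)*sqrt(93) and -9/4 - (1/4)*sqrt(93); poles of order 3, moduli -9/4 + (1/4)*sqrt(93) and 9/4 + (1/4)*sqrt(93).
Branch term (1)*log(1 - μ/(-1/2)): its argument vanishes at μ = -1/2, a logarithmic branch point, modulus 1/2.
Branch term (17/5)*sqrt(1 - μ/(2/5)): its argument vanishes at μ = 2/5, a square-root branch point, modulus 2/5.
The radius of convergence is the smallest modulus among the singular points: -9/4 + (1/4)*sqrt(93).


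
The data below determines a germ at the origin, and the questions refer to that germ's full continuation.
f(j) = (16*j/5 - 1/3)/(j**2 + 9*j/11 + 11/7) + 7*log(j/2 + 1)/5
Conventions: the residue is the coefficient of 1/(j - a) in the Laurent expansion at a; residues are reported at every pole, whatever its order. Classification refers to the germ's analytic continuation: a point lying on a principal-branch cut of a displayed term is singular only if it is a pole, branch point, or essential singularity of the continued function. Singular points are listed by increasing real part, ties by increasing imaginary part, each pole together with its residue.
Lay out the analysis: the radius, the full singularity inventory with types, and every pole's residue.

Denominator factor (j**2 + 9*j/11 + 11/7): discriminant -4757/847, complex-conjugate roots (-9/22) + ((1/154)*sqrt(33299))*i and (-9/22) - ((1/154)*sqrt(33299))*i; poles of order 1, moduli (1/7)*sqrt(77) and (1/7)*sqrt(77).
Branch term (7/5)*log(1 - j/(-2)): its argument vanishes at j = -2, a logarithmic branch point, modulus 2.
The radius of convergence is the smallest modulus among the singular points: (1/7)*sqrt(77).
The branch term is analytic at (-9/22) - ((1/154)*sqrt(33299))*i and contributes nothing to the residue; only the rational part matters.
The factor j**2 + 9*j/11 + 11/7 splits as (j - a)(j - a') with a = (-9/22) - ((1/154)*sqrt(33299))*i, a' = (-9/22) + ((1/154)*sqrt(33299))*i. At the order-1 pole a set g(j) = (j - a)*(rational part) = [16*j/5 - 1/3] / (j - a').
Simple pole: residue = g(a) at a = (-9/22) - ((1/154)*sqrt(33299))*i, which is (8/5) - ((271/71355)*sqrt(33299))*i.
The branch term is analytic at (-9/22) + ((1/154)*sqrt(33299))*i and contributes nothing to the residue; only the rational part matters.
The factor j**2 + 9*j/11 + 11/7 splits as (j - a)(j - a') with a = (-9/22) + ((1/154)*sqrt(33299))*i, a' = (-9/22) - ((1/154)*sqrt(33299))*i. At the order-1 pole a set g(j) = (j - a)*(rational part) = [16*j/5 - 1/3] / (j - a').
Simple pole: residue = g(a) at a = (-9/22) + ((1/154)*sqrt(33299))*i, which is (8/5) + ((271/71355)*sqrt(33299))*i.
List the singular points by increasing real part (a conjugate pair: the negative imaginary part first).

Radius of convergence at 0: (1/7)*sqrt(77).
At -2: a logarithmic branch point.
At (-9/22) - ((1/154)*sqrt(33299))*i: a pole of order 1; residue (8/5) - ((271/71355)*sqrt(33299))*i.
At (-9/22) + ((1/154)*sqrt(33299))*i: a pole of order 1; residue (8/5) + ((271/71355)*sqrt(33299))*i.


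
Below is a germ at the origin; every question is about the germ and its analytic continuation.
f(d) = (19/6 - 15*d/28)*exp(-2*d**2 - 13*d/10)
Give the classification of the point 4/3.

There is no denominator, hence no pole anywhere.
The factor exp(-2*d**2 - 13*d/10) is entire.
So the germ continues analytically to 4/3.

The point is a regular point.


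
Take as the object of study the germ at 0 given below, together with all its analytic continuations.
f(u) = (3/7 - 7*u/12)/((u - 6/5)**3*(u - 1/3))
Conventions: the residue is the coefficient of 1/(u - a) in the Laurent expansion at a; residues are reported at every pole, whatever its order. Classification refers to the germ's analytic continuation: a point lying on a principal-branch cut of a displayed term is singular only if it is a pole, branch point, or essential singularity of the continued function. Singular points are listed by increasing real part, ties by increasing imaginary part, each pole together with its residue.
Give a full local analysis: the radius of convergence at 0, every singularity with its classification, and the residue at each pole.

Denominator factor (u - 1/3): pole of order 1 at 1/3, modulus 1/3.
Denominator factor (u - 6/5)^3: pole of order 3 at 6/5, modulus 6/5.
The radius of convergence is the smallest modulus among the singular points: 1/3.
At the order-1 pole 1/3 set g(u) = (u - (1/3))*f(u) = (3/7 - 7*u/12)/(u - 6/5)**3.
Simple pole: residue = g(a) at a = 1/3, which is -22125/61516.
At the order-3 pole 6/5 set g(u) = (u - (6/5))^3*f(u) = (3/7 - 7*u/12)/(u - 1/3).
Order-3 pole: residue = g''(a)/2; g''(6/5) = 22125/30758, so the residue is 22125/61516.
List the singular points by increasing real part (a conjugate pair: the negative imaginary part first).

Radius of convergence at 0: 1/3.
At 1/3: a pole of order 1; residue -22125/61516.
At 6/5: a pole of order 3; residue 22125/61516.


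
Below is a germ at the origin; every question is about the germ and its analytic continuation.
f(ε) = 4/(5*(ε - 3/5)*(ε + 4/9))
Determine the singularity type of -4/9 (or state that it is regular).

The denominator factor ε + 4/9 vanishes at -4/9 and appears to the power 1; the numerator there equals 4/5, nonzero, and no other factor vanishes.
Hence a pole whose order is the multiplicity, 1.

The point is a pole of order 1.
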